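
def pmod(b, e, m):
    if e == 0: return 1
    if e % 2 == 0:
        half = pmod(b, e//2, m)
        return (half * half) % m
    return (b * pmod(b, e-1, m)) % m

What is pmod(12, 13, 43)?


pmod(12, 13, 43): e is odd, compute pmod(12, 12, 43)
  pmod(12, 12, 43): e is even, compute pmod(12, 6, 43)
    pmod(12, 6, 43): e is even, compute pmod(12, 3, 43)
      pmod(12, 3, 43): e is odd, compute pmod(12, 2, 43)
        pmod(12, 2, 43): e is even, compute pmod(12, 1, 43)
          pmod(12, 1, 43): e is odd, compute pmod(12, 0, 43)
          pmod(12, 0, 43) = 1
          (12 * 1) % 43 = 12
        half=12, (12*12) % 43 = 15
      (12 * 15) % 43 = 8
    half=8, (8*8) % 43 = 21
  half=21, (21*21) % 43 = 11
(12 * 11) % 43 = 3

3


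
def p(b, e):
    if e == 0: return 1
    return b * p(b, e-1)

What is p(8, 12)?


p(8, 12)
= 8 * p(8, 11)
= 8 * 8 * p(8, 10)
= 8 * 8 * 8 * p(8, 9)
= 8 * 8 * 8 * 8 * p(8, 8)
= 8 * 8 * 8 * 8 * 8 * p(8, 7)
= 8 * 8 * 8 * 8 * 8 * 8 * p(8, 6)
= 8 * 8 * 8 * 8 * 8 * 8 * 8 * p(8, 5)
= 8 * 8 * 8 * 8 * 8 * 8 * 8 * 8 * p(8, 4)
= 8 * 8 * 8 * 8 * 8 * 8 * 8 * 8 * 8 * p(8, 3)
= 8 * 8 * 8 * 8 * 8 * 8 * 8 * 8 * 8 * 8 * p(8, 2)
= 8 * 8 * 8 * 8 * 8 * 8 * 8 * 8 * 8 * 8 * 8 * p(8, 1)
= 8 * 8 * 8 * 8 * 8 * 8 * 8 * 8 * 8 * 8 * 8 * 8 * p(8, 0)
= 8 * 8 * 8 * 8 * 8 * 8 * 8 * 8 * 8 * 8 * 8 * 8 * 1
= 68719476736

68719476736


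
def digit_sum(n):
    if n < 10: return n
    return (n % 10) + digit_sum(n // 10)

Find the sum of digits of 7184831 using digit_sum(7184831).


digit_sum(7184831) = 1 + digit_sum(718483)
digit_sum(718483) = 3 + digit_sum(71848)
digit_sum(71848) = 8 + digit_sum(7184)
digit_sum(7184) = 4 + digit_sum(718)
digit_sum(718) = 8 + digit_sum(71)
digit_sum(71) = 1 + digit_sum(7)
digit_sum(7) = 7  (base case)
Total: 1 + 3 + 8 + 4 + 8 + 1 + 7 = 32

32


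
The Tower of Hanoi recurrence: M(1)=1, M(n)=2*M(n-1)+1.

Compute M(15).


M(15) = 2 * M(14) + 1
M(14) = 2 * M(13) + 1
M(13) = 2 * M(12) + 1
M(12) = 2 * M(11) + 1
M(11) = 2 * M(10) + 1
M(10) = 2 * M(9) + 1
M(9) = 2 * M(8) + 1
M(8) = 2 * M(7) + 1
M(7) = 2 * M(6) + 1
M(6) = 2 * M(5) + 1
M(5) = 2 * M(4) + 1
M(4) = 2 * M(3) + 1
M(3) = 2 * M(2) + 1
M(2) = 2 * M(1) + 1
M(1) = 1  (base case)
M(2) = 2 * 1 + 1 = 3
M(3) = 2 * 3 + 1 = 7
M(4) = 2 * 7 + 1 = 15
M(5) = 2 * 15 + 1 = 31
M(6) = 2 * 31 + 1 = 63
M(7) = 2 * 63 + 1 = 127
M(8) = 2 * 127 + 1 = 255
M(9) = 2 * 255 + 1 = 511
M(10) = 2 * 511 + 1 = 1023
M(11) = 2 * 1023 + 1 = 2047
M(12) = 2 * 2047 + 1 = 4095
M(13) = 2 * 4095 + 1 = 8191
M(14) = 2 * 8191 + 1 = 16383
M(15) = 2 * 16383 + 1 = 32767

32767


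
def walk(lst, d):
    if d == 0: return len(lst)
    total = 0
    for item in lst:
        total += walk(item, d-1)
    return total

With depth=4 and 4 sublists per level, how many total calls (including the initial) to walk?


At depth 0 (root): 1 call
At depth 1: each of 1 parents calls walk on 4 children = 4 calls
At depth 2: each of 4 parents calls walk on 4 children = 16 calls
At depth 3: each of 16 parents calls walk on 4 children = 64 calls
At depth 4: each of 64 parents calls walk on 4 children = 256 calls
Total: 1 + 4 + 16 + 64 + 256 = 341

341


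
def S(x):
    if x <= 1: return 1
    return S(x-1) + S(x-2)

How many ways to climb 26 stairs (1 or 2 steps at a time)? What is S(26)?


Building up from base cases:
S(0) = 1
S(1) = 1
S(2) = S(1) + S(0) = 1 + 1 = 2
S(3) = S(2) + S(1) = 2 + 1 = 3
S(4) = S(3) + S(2) = 3 + 2 = 5
S(5) = S(4) + S(3) = 5 + 3 = 8
S(6) = S(5) + S(4) = 8 + 5 = 13
S(7) = S(6) + S(5) = 13 + 8 = 21
S(8) = S(7) + S(6) = 21 + 13 = 34
S(9) = S(8) + S(7) = 34 + 21 = 55
S(10) = S(9) + S(8) = 55 + 34 = 89
S(11) = S(10) + S(9) = 89 + 55 = 144
S(12) = S(11) + S(10) = 144 + 89 = 233
S(13) = S(12) + S(11) = 233 + 144 = 377
S(14) = S(13) + S(12) = 377 + 233 = 610
S(15) = S(14) + S(13) = 610 + 377 = 987
S(16) = S(15) + S(14) = 987 + 610 = 1597
S(17) = S(16) + S(15) = 1597 + 987 = 2584
S(18) = S(17) + S(16) = 2584 + 1597 = 4181
S(19) = S(18) + S(17) = 4181 + 2584 = 6765
S(20) = S(19) + S(18) = 6765 + 4181 = 10946
S(21) = S(20) + S(19) = 10946 + 6765 = 17711
S(22) = S(21) + S(20) = 17711 + 10946 = 28657
S(23) = S(22) + S(21) = 28657 + 17711 = 46368
S(24) = S(23) + S(22) = 46368 + 28657 = 75025
S(25) = S(24) + S(23) = 75025 + 46368 = 121393
S(26) = S(25) + S(24) = 121393 + 75025 = 196418

196418


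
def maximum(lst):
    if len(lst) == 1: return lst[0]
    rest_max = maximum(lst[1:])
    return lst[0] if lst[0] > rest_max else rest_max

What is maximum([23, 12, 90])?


maximum([23, 12, 90]): compare 23 with maximum([12, 90])
maximum([12, 90]): compare 12 with maximum([90])
maximum([90]) = 90  (base case)
Compare 12 with 90 -> 90
Compare 23 with 90 -> 90

90


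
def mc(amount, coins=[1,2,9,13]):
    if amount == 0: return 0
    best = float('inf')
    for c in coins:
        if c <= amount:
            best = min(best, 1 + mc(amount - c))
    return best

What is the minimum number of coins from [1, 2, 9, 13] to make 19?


Building up with DP:
mc(0) = 0
mc(1) = min(1+mc(0)=1+0=1) = 1
mc(2) = min(1+mc(1)=1+1=2, 1+mc(0)=1+0=1) = 1
mc(3) = min(1+mc(2)=1+1=2, 1+mc(1)=1+1=2) = 2
mc(4) = min(1+mc(3)=1+2=3, 1+mc(2)=1+1=2) = 2
mc(5) = min(1+mc(4)=1+2=3, 1+mc(3)=1+2=3) = 3
mc(6) = min(1+mc(5)=1+3=4, 1+mc(4)=1+2=3) = 3
mc(7) = min(1+mc(6)=1+3=4, 1+mc(5)=1+3=4) = 4
mc(8) = min(1+mc(7)=1+4=5, 1+mc(6)=1+3=4) = 4
mc(9) = min(1+mc(8)=1+4=5, 1+mc(7)=1+4=5, 1+mc(0)=1+0=1) = 1
mc(10) = min(1+mc(9)=1+1=2, 1+mc(8)=1+4=5, 1+mc(1)=1+1=2) = 2
mc(11) = min(1+mc(10)=1+2=3, 1+mc(9)=1+1=2, 1+mc(2)=1+1=2) = 2
mc(12) = min(1+mc(11)=1+2=3, 1+mc(10)=1+2=3, 1+mc(3)=1+2=3) = 3
mc(13) = min(1+mc(12)=1+3=4, 1+mc(11)=1+2=3, 1+mc(4)=1+2=3, 1+mc(0)=1+0=1) = 1
mc(14) = min(1+mc(13)=1+1=2, 1+mc(12)=1+3=4, 1+mc(5)=1+3=4, 1+mc(1)=1+1=2) = 2
mc(15) = min(1+mc(14)=1+2=3, 1+mc(13)=1+1=2, 1+mc(6)=1+3=4, 1+mc(2)=1+1=2) = 2
mc(16) = min(1+mc(15)=1+2=3, 1+mc(14)=1+2=3, 1+mc(7)=1+4=5, 1+mc(3)=1+2=3) = 3
mc(17) = min(1+mc(16)=1+3=4, 1+mc(15)=1+2=3, 1+mc(8)=1+4=5, 1+mc(4)=1+2=3) = 3
mc(18) = min(1+mc(17)=1+3=4, 1+mc(16)=1+3=4, 1+mc(9)=1+1=2, 1+mc(5)=1+3=4) = 2
mc(19) = min(1+mc(18)=1+2=3, 1+mc(17)=1+3=4, 1+mc(10)=1+2=3, 1+mc(6)=1+3=4) = 3

3


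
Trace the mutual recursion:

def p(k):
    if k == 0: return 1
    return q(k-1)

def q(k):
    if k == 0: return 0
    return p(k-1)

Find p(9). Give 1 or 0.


p(9) = q(8)
q(8) = p(7)
p(7) = q(6)
q(6) = p(5)
p(5) = q(4)
q(4) = p(3)
p(3) = q(2)
q(2) = p(1)
p(1) = q(0)
q(0) = 0  (base case)
Result: 0

0


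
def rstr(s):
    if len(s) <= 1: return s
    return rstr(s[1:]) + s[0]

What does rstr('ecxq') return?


rstr('ecxq') = rstr('cxq') + 'e'
rstr('cxq') = rstr('xq') + 'c'
rstr('xq') = rstr('q') + 'x'
rstr('q') = 'q'  (base case)
Concatenating: 'q' + 'x' + 'c' + 'e' = 'qxce'

qxce


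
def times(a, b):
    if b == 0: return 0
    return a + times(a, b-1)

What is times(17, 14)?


times(17, 14) = 17 + times(17, 13)
times(17, 13) = 17 + times(17, 12)
times(17, 12) = 17 + times(17, 11)
times(17, 11) = 17 + times(17, 10)
times(17, 10) = 17 + times(17, 9)
times(17, 9) = 17 + times(17, 8)
times(17, 8) = 17 + times(17, 7)
times(17, 7) = 17 + times(17, 6)
times(17, 6) = 17 + times(17, 5)
times(17, 5) = 17 + times(17, 4)
times(17, 4) = 17 + times(17, 3)
times(17, 3) = 17 + times(17, 2)
times(17, 2) = 17 + times(17, 1)
times(17, 1) = 17 + times(17, 0)
times(17, 0) = 0  (base case)
Total: 17 + 17 + 17 + 17 + 17 + 17 + 17 + 17 + 17 + 17 + 17 + 17 + 17 + 17 + 0 = 238

238


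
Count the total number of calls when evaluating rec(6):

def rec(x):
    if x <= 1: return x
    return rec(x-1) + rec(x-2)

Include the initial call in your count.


Let C(n) = total calls for rec(n)
C(0) = 1, C(1) = 1
C(2) = 1 + C(1) + C(0) = 1 + 1 + 1 = 3
C(3) = 1 + C(2) + C(1) = 1 + 3 + 1 = 5
C(4) = 1 + C(3) + C(2) = 1 + 5 + 3 = 9
C(5) = 1 + C(4) + C(3) = 1 + 9 + 5 = 15
C(6) = 1 + C(5) + C(4) = 1 + 15 + 9 = 25

25


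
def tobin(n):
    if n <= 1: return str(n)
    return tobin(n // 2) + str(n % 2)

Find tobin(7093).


tobin(7093) = tobin(3546) + '1'
tobin(3546) = tobin(1773) + '0'
tobin(1773) = tobin(886) + '1'
tobin(886) = tobin(443) + '0'
tobin(443) = tobin(221) + '1'
tobin(221) = tobin(110) + '1'
tobin(110) = tobin(55) + '0'
tobin(55) = tobin(27) + '1'
tobin(27) = tobin(13) + '1'
tobin(13) = tobin(6) + '1'
tobin(6) = tobin(3) + '0'
tobin(3) = tobin(1) + '1'
tobin(1) = '1'  (base case)
Concatenating: '1' + '1' + '0' + '1' + '1' + '1' + '0' + '1' + '1' + '0' + '1' + '0' + '1' = '1101110110101'

1101110110101


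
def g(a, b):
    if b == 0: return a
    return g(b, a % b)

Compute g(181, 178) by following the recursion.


g(181, 178) = g(178, 3)
g(178, 3) = g(3, 1)
g(3, 1) = g(1, 0)
g(1, 0) = 1  (base case)

1


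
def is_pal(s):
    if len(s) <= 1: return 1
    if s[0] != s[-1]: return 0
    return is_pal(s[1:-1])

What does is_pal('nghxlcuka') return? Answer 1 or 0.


is_pal('nghxlcuka'): s[0]='n' != s[-1]='a' -> return 0
Result: 0 (not a palindrome)

0


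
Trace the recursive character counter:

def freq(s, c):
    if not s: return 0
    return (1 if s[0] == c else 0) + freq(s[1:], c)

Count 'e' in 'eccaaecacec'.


s[0]='e' == 'e' -> 1
s[0]='c' != 'e' -> 0
s[0]='c' != 'e' -> 0
s[0]='a' != 'e' -> 0
s[0]='a' != 'e' -> 0
s[0]='e' == 'e' -> 1
s[0]='c' != 'e' -> 0
s[0]='a' != 'e' -> 0
s[0]='c' != 'e' -> 0
s[0]='e' == 'e' -> 1
s[0]='c' != 'e' -> 0
Sum: 1 + 0 + 0 + 0 + 0 + 1 + 0 + 0 + 0 + 1 + 0 = 3

3


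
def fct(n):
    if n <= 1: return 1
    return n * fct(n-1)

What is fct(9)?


fct(9)
= 9 * fct(8)
= 9 * 8 * fct(7)
= 9 * 8 * 7 * fct(6)
= 9 * 8 * 7 * 6 * fct(5)
= 9 * 8 * 7 * 6 * 5 * fct(4)
= 9 * 8 * 7 * 6 * 5 * 4 * fct(3)
= 9 * 8 * 7 * 6 * 5 * 4 * 3 * fct(2)
= 9 * 8 * 7 * 6 * 5 * 4 * 3 * 2 * fct(1)
= 9 * 8 * 7 * 6 * 5 * 4 * 3 * 2 * 1
= 362880

362880


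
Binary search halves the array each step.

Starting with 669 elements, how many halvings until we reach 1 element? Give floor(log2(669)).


669 / 2 = 334
334 / 2 = 167
167 / 2 = 83
83 / 2 = 41
41 / 2 = 20
20 / 2 = 10
10 / 2 = 5
5 / 2 = 2
2 / 2 = 1
Reached 1 after 9 halvings

9


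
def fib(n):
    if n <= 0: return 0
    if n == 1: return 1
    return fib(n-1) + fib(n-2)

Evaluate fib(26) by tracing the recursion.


Computing fib(26) bottom-up:
fib(0) = 0
fib(1) = 1
fib(2) = fib(1) + fib(0) = 1 + 0 = 1
fib(3) = fib(2) + fib(1) = 1 + 1 = 2
fib(4) = fib(3) + fib(2) = 2 + 1 = 3
fib(5) = fib(4) + fib(3) = 3 + 2 = 5
fib(6) = fib(5) + fib(4) = 5 + 3 = 8
fib(7) = fib(6) + fib(5) = 8 + 5 = 13
fib(8) = fib(7) + fib(6) = 13 + 8 = 21
fib(9) = fib(8) + fib(7) = 21 + 13 = 34
fib(10) = fib(9) + fib(8) = 34 + 21 = 55
fib(11) = fib(10) + fib(9) = 55 + 34 = 89
fib(12) = fib(11) + fib(10) = 89 + 55 = 144
fib(13) = fib(12) + fib(11) = 144 + 89 = 233
fib(14) = fib(13) + fib(12) = 233 + 144 = 377
fib(15) = fib(14) + fib(13) = 377 + 233 = 610
fib(16) = fib(15) + fib(14) = 610 + 377 = 987
fib(17) = fib(16) + fib(15) = 987 + 610 = 1597
fib(18) = fib(17) + fib(16) = 1597 + 987 = 2584
fib(19) = fib(18) + fib(17) = 2584 + 1597 = 4181
fib(20) = fib(19) + fib(18) = 4181 + 2584 = 6765
fib(21) = fib(20) + fib(19) = 6765 + 4181 = 10946
fib(22) = fib(21) + fib(20) = 10946 + 6765 = 17711
fib(23) = fib(22) + fib(21) = 17711 + 10946 = 28657
fib(24) = fib(23) + fib(22) = 28657 + 17711 = 46368
fib(25) = fib(24) + fib(23) = 46368 + 28657 = 75025
fib(26) = fib(25) + fib(24) = 75025 + 46368 = 121393

121393


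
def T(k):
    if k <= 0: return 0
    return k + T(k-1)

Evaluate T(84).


T(84)
= 84 + 83 + 82 + 81 + 80 + 79 + 78 + 77 + 76 + 75 + 74 + 73 + 72 + 71 + 70 + 69 + 68 + 67 + 66 + 65 + 64 + 63 + 62 + 61 + 60 + 59 + 58 + 57 + 56 + 55 + 54 + 53 + 52 + 51 + 50 + 49 + 48 + 47 + 46 + 45 + 44 + 43 + 42 + 41 + 40 + 39 + 38 + 37 + 36 + 35 + 34 + 33 + 32 + 31 + 30 + 29 + 28 + 27 + 26 + 25 + 24 + 23 + 22 + 21 + 20 + 19 + 18 + 17 + 16 + 15 + 14 + 13 + 12 + 11 + 10 + 9 + 8 + 7 + 6 + 5 + 4 + 3 + 2 + 1 + T(0)
= 84 + 83 + 82 + 81 + 80 + 79 + 78 + 77 + 76 + 75 + 74 + 73 + 72 + 71 + 70 + 69 + 68 + 67 + 66 + 65 + 64 + 63 + 62 + 61 + 60 + 59 + 58 + 57 + 56 + 55 + 54 + 53 + 52 + 51 + 50 + 49 + 48 + 47 + 46 + 45 + 44 + 43 + 42 + 41 + 40 + 39 + 38 + 37 + 36 + 35 + 34 + 33 + 32 + 31 + 30 + 29 + 28 + 27 + 26 + 25 + 24 + 23 + 22 + 21 + 20 + 19 + 18 + 17 + 16 + 15 + 14 + 13 + 12 + 11 + 10 + 9 + 8 + 7 + 6 + 5 + 4 + 3 + 2 + 1 + 0
= 3570

3570


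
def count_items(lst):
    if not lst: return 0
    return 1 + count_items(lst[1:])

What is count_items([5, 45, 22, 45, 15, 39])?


count_items([5, 45, 22, 45, 15, 39]) = 1 + count_items([45, 22, 45, 15, 39])
count_items([45, 22, 45, 15, 39]) = 1 + count_items([22, 45, 15, 39])
count_items([22, 45, 15, 39]) = 1 + count_items([45, 15, 39])
count_items([45, 15, 39]) = 1 + count_items([15, 39])
count_items([15, 39]) = 1 + count_items([39])
count_items([39]) = 1 + count_items([])
count_items([]) = 0  (base case)
Unwinding: 1 + 1 + 1 + 1 + 1 + 1 + 0 = 6

6


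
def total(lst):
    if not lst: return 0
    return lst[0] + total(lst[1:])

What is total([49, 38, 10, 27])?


total([49, 38, 10, 27]) = 49 + total([38, 10, 27])
total([38, 10, 27]) = 38 + total([10, 27])
total([10, 27]) = 10 + total([27])
total([27]) = 27 + total([])
total([]) = 0  (base case)
Total: 49 + 38 + 10 + 27 + 0 = 124

124


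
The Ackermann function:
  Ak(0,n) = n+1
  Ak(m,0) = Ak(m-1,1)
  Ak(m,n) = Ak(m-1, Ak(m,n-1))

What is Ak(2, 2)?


Ak(2, 2) = Ak(1, Ak(2, 1))
  Ak(2, 1) = Ak(1, Ak(2, 0))
    Ak(2, 0) = Ak(1, 1)
      Ak(1, 1) = Ak(0, Ak(1, 0))
        Ak(1, 0) = Ak(0, 1)
          Ak(0, 1) = 2
        = Ak(0, 2)
        Ak(0, 2) = 3
    = Ak(1, 3)
    Ak(1, 3) = Ak(0, Ak(1, 2))
      Ak(1, 2) = Ak(0, Ak(1, 1))
        Ak(1, 1) = Ak(0, Ak(1, 0))
          Ak(1, 0) = Ak(0, 1)
          Ak(0, 1) = 2
          = Ak(0, 2)
          Ak(0, 2) = 3
        = Ak(0, 3)
        Ak(0, 3) = 4
      = Ak(0, 4)
      Ak(0, 4) = 5
  = Ak(1, 5)
  Ak(1, 5) = Ak(0, Ak(1, 4))
    Ak(1, 4) = Ak(0, Ak(1, 3))
      Ak(1, 3) = Ak(0, Ak(1, 2))
        Ak(1, 2) = Ak(0, Ak(1, 1))
... (trace truncated)
Result: Ak(2, 2) = 7

7


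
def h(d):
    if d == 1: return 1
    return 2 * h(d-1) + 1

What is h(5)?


h(5) = 2 * h(4) + 1
h(4) = 2 * h(3) + 1
h(3) = 2 * h(2) + 1
h(2) = 2 * h(1) + 1
h(1) = 1  (base case)
h(2) = 2 * 1 + 1 = 3
h(3) = 2 * 3 + 1 = 7
h(4) = 2 * 7 + 1 = 15
h(5) = 2 * 15 + 1 = 31

31


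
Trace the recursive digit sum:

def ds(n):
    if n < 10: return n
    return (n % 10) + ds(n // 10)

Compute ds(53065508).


ds(53065508) = 8 + ds(5306550)
ds(5306550) = 0 + ds(530655)
ds(530655) = 5 + ds(53065)
ds(53065) = 5 + ds(5306)
ds(5306) = 6 + ds(530)
ds(530) = 0 + ds(53)
ds(53) = 3 + ds(5)
ds(5) = 5  (base case)
Total: 8 + 0 + 5 + 5 + 6 + 0 + 3 + 5 = 32

32


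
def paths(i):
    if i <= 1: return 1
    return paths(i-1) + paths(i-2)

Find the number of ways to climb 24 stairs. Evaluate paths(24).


Building up from base cases:
paths(0) = 1
paths(1) = 1
paths(2) = paths(1) + paths(0) = 1 + 1 = 2
paths(3) = paths(2) + paths(1) = 2 + 1 = 3
paths(4) = paths(3) + paths(2) = 3 + 2 = 5
paths(5) = paths(4) + paths(3) = 5 + 3 = 8
paths(6) = paths(5) + paths(4) = 8 + 5 = 13
paths(7) = paths(6) + paths(5) = 13 + 8 = 21
paths(8) = paths(7) + paths(6) = 21 + 13 = 34
paths(9) = paths(8) + paths(7) = 34 + 21 = 55
paths(10) = paths(9) + paths(8) = 55 + 34 = 89
paths(11) = paths(10) + paths(9) = 89 + 55 = 144
paths(12) = paths(11) + paths(10) = 144 + 89 = 233
paths(13) = paths(12) + paths(11) = 233 + 144 = 377
paths(14) = paths(13) + paths(12) = 377 + 233 = 610
paths(15) = paths(14) + paths(13) = 610 + 377 = 987
paths(16) = paths(15) + paths(14) = 987 + 610 = 1597
paths(17) = paths(16) + paths(15) = 1597 + 987 = 2584
paths(18) = paths(17) + paths(16) = 2584 + 1597 = 4181
paths(19) = paths(18) + paths(17) = 4181 + 2584 = 6765
paths(20) = paths(19) + paths(18) = 6765 + 4181 = 10946
paths(21) = paths(20) + paths(19) = 10946 + 6765 = 17711
paths(22) = paths(21) + paths(20) = 17711 + 10946 = 28657
paths(23) = paths(22) + paths(21) = 28657 + 17711 = 46368
paths(24) = paths(23) + paths(22) = 46368 + 28657 = 75025

75025


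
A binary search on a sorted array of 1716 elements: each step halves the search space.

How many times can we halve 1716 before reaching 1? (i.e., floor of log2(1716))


1716 / 2 = 858
858 / 2 = 429
429 / 2 = 214
214 / 2 = 107
107 / 2 = 53
53 / 2 = 26
26 / 2 = 13
13 / 2 = 6
6 / 2 = 3
3 / 2 = 1
Reached 1 after 10 halvings

10


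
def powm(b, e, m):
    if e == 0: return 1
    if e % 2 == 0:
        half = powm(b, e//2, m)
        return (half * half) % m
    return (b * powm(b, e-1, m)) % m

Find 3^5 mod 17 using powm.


powm(3, 5, 17): e is odd, compute powm(3, 4, 17)
  powm(3, 4, 17): e is even, compute powm(3, 2, 17)
    powm(3, 2, 17): e is even, compute powm(3, 1, 17)
      powm(3, 1, 17): e is odd, compute powm(3, 0, 17)
        powm(3, 0, 17) = 1
      (3 * 1) % 17 = 3
    half=3, (3*3) % 17 = 9
  half=9, (9*9) % 17 = 13
(3 * 13) % 17 = 5

5


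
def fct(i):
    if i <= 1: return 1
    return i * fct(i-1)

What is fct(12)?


fct(12)
= 12 * fct(11)
= 12 * 11 * fct(10)
= 12 * 11 * 10 * fct(9)
= 12 * 11 * 10 * 9 * fct(8)
= 12 * 11 * 10 * 9 * 8 * fct(7)
= 12 * 11 * 10 * 9 * 8 * 7 * fct(6)
= 12 * 11 * 10 * 9 * 8 * 7 * 6 * fct(5)
= 12 * 11 * 10 * 9 * 8 * 7 * 6 * 5 * fct(4)
= 12 * 11 * 10 * 9 * 8 * 7 * 6 * 5 * 4 * fct(3)
= 12 * 11 * 10 * 9 * 8 * 7 * 6 * 5 * 4 * 3 * fct(2)
= 12 * 11 * 10 * 9 * 8 * 7 * 6 * 5 * 4 * 3 * 2 * fct(1)
= 12 * 11 * 10 * 9 * 8 * 7 * 6 * 5 * 4 * 3 * 2 * 1
= 479001600

479001600


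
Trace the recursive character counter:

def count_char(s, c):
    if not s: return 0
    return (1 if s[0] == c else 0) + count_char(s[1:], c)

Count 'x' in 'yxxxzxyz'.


s[0]='y' != 'x' -> 0
s[0]='x' == 'x' -> 1
s[0]='x' == 'x' -> 1
s[0]='x' == 'x' -> 1
s[0]='z' != 'x' -> 0
s[0]='x' == 'x' -> 1
s[0]='y' != 'x' -> 0
s[0]='z' != 'x' -> 0
Sum: 0 + 1 + 1 + 1 + 0 + 1 + 0 + 0 = 4

4


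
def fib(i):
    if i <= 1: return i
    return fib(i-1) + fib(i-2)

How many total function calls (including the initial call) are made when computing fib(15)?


Let C(n) = total calls for fib(n)
C(0) = 1, C(1) = 1
C(2) = 1 + C(1) + C(0) = 1 + 1 + 1 = 3
C(3) = 1 + C(2) + C(1) = 1 + 3 + 1 = 5
C(4) = 1 + C(3) + C(2) = 1 + 5 + 3 = 9
C(5) = 1 + C(4) + C(3) = 1 + 9 + 5 = 15
C(6) = 1 + C(5) + C(4) = 1 + 15 + 9 = 25
C(7) = 1 + C(6) + C(5) = 1 + 25 + 15 = 41
C(8) = 1 + C(7) + C(6) = 1 + 41 + 25 = 67
C(9) = 1 + C(8) + C(7) = 1 + 67 + 41 = 109
C(10) = 1 + C(9) + C(8) = 1 + 109 + 67 = 177
C(11) = 1 + C(10) + C(9) = 1 + 177 + 109 = 287
C(12) = 1 + C(11) + C(10) = 1 + 287 + 177 = 465
C(13) = 1 + C(12) + C(11) = 1 + 465 + 287 = 753
C(14) = 1 + C(13) + C(12) = 1 + 753 + 465 = 1219
C(15) = 1 + C(14) + C(13) = 1 + 1219 + 753 = 1973

1973


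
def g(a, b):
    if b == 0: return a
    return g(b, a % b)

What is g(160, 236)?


g(160, 236) = g(236, 160)
g(236, 160) = g(160, 76)
g(160, 76) = g(76, 8)
g(76, 8) = g(8, 4)
g(8, 4) = g(4, 0)
g(4, 0) = 4  (base case)

4


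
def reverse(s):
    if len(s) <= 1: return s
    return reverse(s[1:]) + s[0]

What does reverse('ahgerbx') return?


reverse('ahgerbx') = reverse('hgerbx') + 'a'
reverse('hgerbx') = reverse('gerbx') + 'h'
reverse('gerbx') = reverse('erbx') + 'g'
reverse('erbx') = reverse('rbx') + 'e'
reverse('rbx') = reverse('bx') + 'r'
reverse('bx') = reverse('x') + 'b'
reverse('x') = 'x'  (base case)
Concatenating: 'x' + 'b' + 'r' + 'e' + 'g' + 'h' + 'a' = 'xbregha'

xbregha


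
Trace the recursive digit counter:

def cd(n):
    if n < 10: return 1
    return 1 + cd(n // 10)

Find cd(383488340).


cd(383488340) = 1 + cd(38348834)
cd(38348834) = 1 + cd(3834883)
cd(3834883) = 1 + cd(383488)
cd(383488) = 1 + cd(38348)
cd(38348) = 1 + cd(3834)
cd(3834) = 1 + cd(383)
cd(383) = 1 + cd(38)
cd(38) = 1 + cd(3)
cd(3) = 1  (base case: 3 < 10)
Unwinding: 1 + 1 + 1 + 1 + 1 + 1 + 1 + 1 + 1 = 9

9


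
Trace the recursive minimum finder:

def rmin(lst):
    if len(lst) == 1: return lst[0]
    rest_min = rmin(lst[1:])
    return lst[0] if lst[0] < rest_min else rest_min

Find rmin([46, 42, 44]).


rmin([46, 42, 44]): compare 46 with rmin([42, 44])
rmin([42, 44]): compare 42 with rmin([44])
rmin([44]) = 44  (base case)
Compare 42 with 44 -> 42
Compare 46 with 42 -> 42

42


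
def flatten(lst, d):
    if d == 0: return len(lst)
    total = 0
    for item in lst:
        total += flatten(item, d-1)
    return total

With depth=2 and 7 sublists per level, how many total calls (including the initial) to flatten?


At depth 0 (root): 1 call
At depth 1: each of 1 parents calls flatten on 7 children = 7 calls
At depth 2: each of 7 parents calls flatten on 7 children = 49 calls
Total: 1 + 7 + 49 = 57

57


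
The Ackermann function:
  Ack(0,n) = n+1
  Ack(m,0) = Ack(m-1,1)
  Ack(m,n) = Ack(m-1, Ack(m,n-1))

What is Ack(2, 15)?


Ack(2, 15) = Ack(1, Ack(2, 14))
  Ack(2, 14) = Ack(1, Ack(2, 13))
    Ack(2, 13) = Ack(1, Ack(2, 12))
      Ack(2, 12) = Ack(1, Ack(2, 11))
        Ack(2, 11) = Ack(1, Ack(2, 10))
          Ack(2, 10) = Ack(1, Ack(2, 9))
          Ack(2, 9) = Ack(1, Ack(2, 8))
          Ack(2, 8) = Ack(1, Ack(2, 7))
          Ack(2, 7) = Ack(1, Ack(2, 6))
          Ack(2, 6) = Ack(1, Ack(2, 5))
          Ack(2, 5) = Ack(1, Ack(2, 4))
          Ack(2, 4) = Ack(1, Ack(2, 3))
          Ack(2, 3) = Ack(1, Ack(2, 2))
          Ack(2, 2) = Ack(1, Ack(2, 1))
          Ack(2, 1) = Ack(1, Ack(2, 0))
          Ack(2, 0) = Ack(1, 1)
          Ack(1, 1) = Ack(0, Ack(1, 0))
          Ack(1, 0) = Ack(0, 1)
          Ack(0, 1) = 2
            = Ack(0, 2)
          Ack(0, 2) = 3
            = Ack(1, 3)
          Ack(1, 3) = Ack(0, Ack(1, 2))
          Ack(1, 2) = Ack(0, Ack(1, 1))
          Ack(1, 1) = Ack(0, Ack(1, 0))
... (trace truncated)
Result: Ack(2, 15) = 33

33


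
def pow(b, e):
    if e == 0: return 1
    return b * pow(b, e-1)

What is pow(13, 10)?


pow(13, 10)
= 13 * pow(13, 9)
= 13 * 13 * pow(13, 8)
= 13 * 13 * 13 * pow(13, 7)
= 13 * 13 * 13 * 13 * pow(13, 6)
= 13 * 13 * 13 * 13 * 13 * pow(13, 5)
= 13 * 13 * 13 * 13 * 13 * 13 * pow(13, 4)
= 13 * 13 * 13 * 13 * 13 * 13 * 13 * pow(13, 3)
= 13 * 13 * 13 * 13 * 13 * 13 * 13 * 13 * pow(13, 2)
= 13 * 13 * 13 * 13 * 13 * 13 * 13 * 13 * 13 * pow(13, 1)
= 13 * 13 * 13 * 13 * 13 * 13 * 13 * 13 * 13 * 13 * pow(13, 0)
= 13 * 13 * 13 * 13 * 13 * 13 * 13 * 13 * 13 * 13 * 1
= 137858491849

137858491849


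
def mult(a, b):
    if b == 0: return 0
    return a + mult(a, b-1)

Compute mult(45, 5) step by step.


mult(45, 5) = 45 + mult(45, 4)
mult(45, 4) = 45 + mult(45, 3)
mult(45, 3) = 45 + mult(45, 2)
mult(45, 2) = 45 + mult(45, 1)
mult(45, 1) = 45 + mult(45, 0)
mult(45, 0) = 0  (base case)
Total: 45 + 45 + 45 + 45 + 45 + 0 = 225

225


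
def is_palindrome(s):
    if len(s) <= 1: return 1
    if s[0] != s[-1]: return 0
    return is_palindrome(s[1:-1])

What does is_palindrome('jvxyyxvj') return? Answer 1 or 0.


is_palindrome('jvxyyxvj'): s[0]='j' == s[-1]='j' -> check is_palindrome('vxyyxv')
is_palindrome('vxyyxv'): s[0]='v' == s[-1]='v' -> check is_palindrome('xyyx')
is_palindrome('xyyx'): s[0]='x' == s[-1]='x' -> check is_palindrome('yy')
is_palindrome('yy'): s[0]='y' == s[-1]='y' -> check is_palindrome('')
is_palindrome(''): len <= 1 -> return 1  (base case)
Result: 1 (palindrome)

1


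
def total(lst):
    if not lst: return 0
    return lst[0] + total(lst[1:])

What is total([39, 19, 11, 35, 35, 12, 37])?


total([39, 19, 11, 35, 35, 12, 37]) = 39 + total([19, 11, 35, 35, 12, 37])
total([19, 11, 35, 35, 12, 37]) = 19 + total([11, 35, 35, 12, 37])
total([11, 35, 35, 12, 37]) = 11 + total([35, 35, 12, 37])
total([35, 35, 12, 37]) = 35 + total([35, 12, 37])
total([35, 12, 37]) = 35 + total([12, 37])
total([12, 37]) = 12 + total([37])
total([37]) = 37 + total([])
total([]) = 0  (base case)
Total: 39 + 19 + 11 + 35 + 35 + 12 + 37 + 0 = 188

188


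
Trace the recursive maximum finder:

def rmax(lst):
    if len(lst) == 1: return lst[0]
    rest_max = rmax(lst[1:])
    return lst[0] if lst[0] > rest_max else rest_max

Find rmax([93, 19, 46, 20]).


rmax([93, 19, 46, 20]): compare 93 with rmax([19, 46, 20])
rmax([19, 46, 20]): compare 19 with rmax([46, 20])
rmax([46, 20]): compare 46 with rmax([20])
rmax([20]) = 20  (base case)
Compare 46 with 20 -> 46
Compare 19 with 46 -> 46
Compare 93 with 46 -> 93

93


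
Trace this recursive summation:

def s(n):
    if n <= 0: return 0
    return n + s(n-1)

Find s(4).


s(4)
= 4 + 3 + 2 + 1 + s(0)
= 4 + 3 + 2 + 1 + 0
= 10

10


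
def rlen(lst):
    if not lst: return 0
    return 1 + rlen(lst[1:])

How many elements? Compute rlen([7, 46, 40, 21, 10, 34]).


rlen([7, 46, 40, 21, 10, 34]) = 1 + rlen([46, 40, 21, 10, 34])
rlen([46, 40, 21, 10, 34]) = 1 + rlen([40, 21, 10, 34])
rlen([40, 21, 10, 34]) = 1 + rlen([21, 10, 34])
rlen([21, 10, 34]) = 1 + rlen([10, 34])
rlen([10, 34]) = 1 + rlen([34])
rlen([34]) = 1 + rlen([])
rlen([]) = 0  (base case)
Unwinding: 1 + 1 + 1 + 1 + 1 + 1 + 0 = 6

6


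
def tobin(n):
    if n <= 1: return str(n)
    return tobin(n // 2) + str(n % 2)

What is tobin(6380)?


tobin(6380) = tobin(3190) + '0'
tobin(3190) = tobin(1595) + '0'
tobin(1595) = tobin(797) + '1'
tobin(797) = tobin(398) + '1'
tobin(398) = tobin(199) + '0'
tobin(199) = tobin(99) + '1'
tobin(99) = tobin(49) + '1'
tobin(49) = tobin(24) + '1'
tobin(24) = tobin(12) + '0'
tobin(12) = tobin(6) + '0'
tobin(6) = tobin(3) + '0'
tobin(3) = tobin(1) + '1'
tobin(1) = '1'  (base case)
Concatenating: '1' + '1' + '0' + '0' + '0' + '1' + '1' + '1' + '0' + '1' + '1' + '0' + '0' = '1100011101100'

1100011101100


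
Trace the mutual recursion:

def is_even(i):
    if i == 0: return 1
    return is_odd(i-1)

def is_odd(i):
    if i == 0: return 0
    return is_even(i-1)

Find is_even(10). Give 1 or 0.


is_even(10) = is_odd(9)
is_odd(9) = is_even(8)
is_even(8) = is_odd(7)
is_odd(7) = is_even(6)
is_even(6) = is_odd(5)
is_odd(5) = is_even(4)
is_even(4) = is_odd(3)
is_odd(3) = is_even(2)
is_even(2) = is_odd(1)
is_odd(1) = is_even(0)
is_even(0) = 1  (base case)
Result: 1

1


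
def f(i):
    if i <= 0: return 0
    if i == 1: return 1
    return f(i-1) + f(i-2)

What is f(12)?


Computing f(12) bottom-up:
f(0) = 0
f(1) = 1
f(2) = f(1) + f(0) = 1 + 0 = 1
f(3) = f(2) + f(1) = 1 + 1 = 2
f(4) = f(3) + f(2) = 2 + 1 = 3
f(5) = f(4) + f(3) = 3 + 2 = 5
f(6) = f(5) + f(4) = 5 + 3 = 8
f(7) = f(6) + f(5) = 8 + 5 = 13
f(8) = f(7) + f(6) = 13 + 8 = 21
f(9) = f(8) + f(7) = 21 + 13 = 34
f(10) = f(9) + f(8) = 34 + 21 = 55
f(11) = f(10) + f(9) = 55 + 34 = 89
f(12) = f(11) + f(10) = 89 + 55 = 144

144


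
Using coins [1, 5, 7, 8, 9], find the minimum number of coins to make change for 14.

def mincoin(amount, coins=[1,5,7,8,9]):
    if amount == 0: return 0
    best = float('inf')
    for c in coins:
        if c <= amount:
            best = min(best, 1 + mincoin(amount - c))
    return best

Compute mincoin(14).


Building up with DP:
mincoin(0) = 0
mincoin(1) = min(1+mincoin(0)=1+0=1) = 1
mincoin(2) = min(1+mincoin(1)=1+1=2) = 2
mincoin(3) = min(1+mincoin(2)=1+2=3) = 3
mincoin(4) = min(1+mincoin(3)=1+3=4) = 4
mincoin(5) = min(1+mincoin(4)=1+4=5, 1+mincoin(0)=1+0=1) = 1
mincoin(6) = min(1+mincoin(5)=1+1=2, 1+mincoin(1)=1+1=2) = 2
mincoin(7) = min(1+mincoin(6)=1+2=3, 1+mincoin(2)=1+2=3, 1+mincoin(0)=1+0=1) = 1
mincoin(8) = min(1+mincoin(7)=1+1=2, 1+mincoin(3)=1+3=4, 1+mincoin(1)=1+1=2, 1+mincoin(0)=1+0=1) = 1
mincoin(9) = min(1+mincoin(8)=1+1=2, 1+mincoin(4)=1+4=5, 1+mincoin(2)=1+2=3, 1+mincoin(1)=1+1=2, 1+mincoin(0)=1+0=1) = 1
mincoin(10) = min(1+mincoin(9)=1+1=2, 1+mincoin(5)=1+1=2, 1+mincoin(3)=1+3=4, 1+mincoin(2)=1+2=3, 1+mincoin(1)=1+1=2) = 2
mincoin(11) = min(1+mincoin(10)=1+2=3, 1+mincoin(6)=1+2=3, 1+mincoin(4)=1+4=5, 1+mincoin(3)=1+3=4, 1+mincoin(2)=1+2=3) = 3
mincoin(12) = min(1+mincoin(11)=1+3=4, 1+mincoin(7)=1+1=2, 1+mincoin(5)=1+1=2, 1+mincoin(4)=1+4=5, 1+mincoin(3)=1+3=4) = 2
mincoin(13) = min(1+mincoin(12)=1+2=3, 1+mincoin(8)=1+1=2, 1+mincoin(6)=1+2=3, 1+mincoin(5)=1+1=2, 1+mincoin(4)=1+4=5) = 2
mincoin(14) = min(1+mincoin(13)=1+2=3, 1+mincoin(9)=1+1=2, 1+mincoin(7)=1+1=2, 1+mincoin(6)=1+2=3, 1+mincoin(5)=1+1=2) = 2

2


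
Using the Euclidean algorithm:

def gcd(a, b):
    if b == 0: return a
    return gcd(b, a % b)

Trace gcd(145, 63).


gcd(145, 63) = gcd(63, 19)
gcd(63, 19) = gcd(19, 6)
gcd(19, 6) = gcd(6, 1)
gcd(6, 1) = gcd(1, 0)
gcd(1, 0) = 1  (base case)

1


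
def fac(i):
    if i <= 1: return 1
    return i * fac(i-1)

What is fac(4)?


fac(4)
= 4 * fac(3)
= 4 * 3 * fac(2)
= 4 * 3 * 2 * fac(1)
= 4 * 3 * 2 * 1
= 24

24


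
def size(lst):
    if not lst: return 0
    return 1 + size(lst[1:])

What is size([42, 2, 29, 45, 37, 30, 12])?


size([42, 2, 29, 45, 37, 30, 12]) = 1 + size([2, 29, 45, 37, 30, 12])
size([2, 29, 45, 37, 30, 12]) = 1 + size([29, 45, 37, 30, 12])
size([29, 45, 37, 30, 12]) = 1 + size([45, 37, 30, 12])
size([45, 37, 30, 12]) = 1 + size([37, 30, 12])
size([37, 30, 12]) = 1 + size([30, 12])
size([30, 12]) = 1 + size([12])
size([12]) = 1 + size([])
size([]) = 0  (base case)
Unwinding: 1 + 1 + 1 + 1 + 1 + 1 + 1 + 0 = 7

7


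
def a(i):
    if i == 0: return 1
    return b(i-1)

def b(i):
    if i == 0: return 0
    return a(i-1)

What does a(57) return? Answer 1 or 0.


a(57) = b(56)
b(56) = a(55)
a(55) = b(54)
b(54) = a(53)
a(53) = b(52)
b(52) = a(51)
a(51) = b(50)
b(50) = a(49)
a(49) = b(48)
b(48) = a(47)
a(47) = b(46)
b(46) = a(45)
a(45) = b(44)
b(44) = a(43)
a(43) = b(42)
b(42) = a(41)
a(41) = b(40)
b(40) = a(39)
a(39) = b(38)
b(38) = a(37)
a(37) = b(36)
b(36) = a(35)
a(35) = b(34)
b(34) = a(33)
a(33) = b(32)
b(32) = a(31)
a(31) = b(30)
b(30) = a(29)
a(29) = b(28)
b(28) = a(27)
a(27) = b(26)
b(26) = a(25)
a(25) = b(24)
b(24) = a(23)
a(23) = b(22)
b(22) = a(21)
a(21) = b(20)
b(20) = a(19)
a(19) = b(18)
b(18) = a(17)
a(17) = b(16)
b(16) = a(15)
a(15) = b(14)
b(14) = a(13)
a(13) = b(12)
b(12) = a(11)
a(11) = b(10)
b(10) = a(9)
a(9) = b(8)
b(8) = a(7)
a(7) = b(6)
b(6) = a(5)
a(5) = b(4)
b(4) = a(3)
a(3) = b(2)
b(2) = a(1)
a(1) = b(0)
b(0) = 0  (base case)
Result: 0

0


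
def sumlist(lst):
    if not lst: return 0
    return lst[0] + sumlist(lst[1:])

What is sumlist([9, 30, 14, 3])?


sumlist([9, 30, 14, 3]) = 9 + sumlist([30, 14, 3])
sumlist([30, 14, 3]) = 30 + sumlist([14, 3])
sumlist([14, 3]) = 14 + sumlist([3])
sumlist([3]) = 3 + sumlist([])
sumlist([]) = 0  (base case)
Total: 9 + 30 + 14 + 3 + 0 = 56

56


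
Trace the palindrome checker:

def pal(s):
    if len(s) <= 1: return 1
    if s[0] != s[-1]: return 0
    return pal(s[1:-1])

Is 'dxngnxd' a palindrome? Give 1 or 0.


pal('dxngnxd'): s[0]='d' == s[-1]='d' -> check pal('xngnx')
pal('xngnx'): s[0]='x' == s[-1]='x' -> check pal('ngn')
pal('ngn'): s[0]='n' == s[-1]='n' -> check pal('g')
pal('g'): len <= 1 -> return 1  (base case)
Result: 1 (palindrome)

1


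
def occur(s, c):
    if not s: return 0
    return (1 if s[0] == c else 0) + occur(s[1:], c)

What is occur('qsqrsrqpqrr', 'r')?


s[0]='q' != 'r' -> 0
s[0]='s' != 'r' -> 0
s[0]='q' != 'r' -> 0
s[0]='r' == 'r' -> 1
s[0]='s' != 'r' -> 0
s[0]='r' == 'r' -> 1
s[0]='q' != 'r' -> 0
s[0]='p' != 'r' -> 0
s[0]='q' != 'r' -> 0
s[0]='r' == 'r' -> 1
s[0]='r' == 'r' -> 1
Sum: 0 + 0 + 0 + 1 + 0 + 1 + 0 + 0 + 0 + 1 + 1 = 4

4


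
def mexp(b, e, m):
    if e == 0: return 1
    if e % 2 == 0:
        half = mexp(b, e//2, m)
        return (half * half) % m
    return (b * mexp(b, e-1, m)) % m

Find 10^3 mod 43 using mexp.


mexp(10, 3, 43): e is odd, compute mexp(10, 2, 43)
  mexp(10, 2, 43): e is even, compute mexp(10, 1, 43)
    mexp(10, 1, 43): e is odd, compute mexp(10, 0, 43)
      mexp(10, 0, 43) = 1
    (10 * 1) % 43 = 10
  half=10, (10*10) % 43 = 14
(10 * 14) % 43 = 11

11


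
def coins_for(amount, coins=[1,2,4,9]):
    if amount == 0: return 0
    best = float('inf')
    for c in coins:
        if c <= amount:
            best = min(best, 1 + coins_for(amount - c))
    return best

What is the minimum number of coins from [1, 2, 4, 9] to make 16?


Building up with DP:
coins_for(0) = 0
coins_for(1) = min(1+coins_for(0)=1+0=1) = 1
coins_for(2) = min(1+coins_for(1)=1+1=2, 1+coins_for(0)=1+0=1) = 1
coins_for(3) = min(1+coins_for(2)=1+1=2, 1+coins_for(1)=1+1=2) = 2
coins_for(4) = min(1+coins_for(3)=1+2=3, 1+coins_for(2)=1+1=2, 1+coins_for(0)=1+0=1) = 1
coins_for(5) = min(1+coins_for(4)=1+1=2, 1+coins_for(3)=1+2=3, 1+coins_for(1)=1+1=2) = 2
coins_for(6) = min(1+coins_for(5)=1+2=3, 1+coins_for(4)=1+1=2, 1+coins_for(2)=1+1=2) = 2
coins_for(7) = min(1+coins_for(6)=1+2=3, 1+coins_for(5)=1+2=3, 1+coins_for(3)=1+2=3) = 3
coins_for(8) = min(1+coins_for(7)=1+3=4, 1+coins_for(6)=1+2=3, 1+coins_for(4)=1+1=2) = 2
coins_for(9) = min(1+coins_for(8)=1+2=3, 1+coins_for(7)=1+3=4, 1+coins_for(5)=1+2=3, 1+coins_for(0)=1+0=1) = 1
coins_for(10) = min(1+coins_for(9)=1+1=2, 1+coins_for(8)=1+2=3, 1+coins_for(6)=1+2=3, 1+coins_for(1)=1+1=2) = 2
coins_for(11) = min(1+coins_for(10)=1+2=3, 1+coins_for(9)=1+1=2, 1+coins_for(7)=1+3=4, 1+coins_for(2)=1+1=2) = 2
coins_for(12) = min(1+coins_for(11)=1+2=3, 1+coins_for(10)=1+2=3, 1+coins_for(8)=1+2=3, 1+coins_for(3)=1+2=3) = 3
coins_for(13) = min(1+coins_for(12)=1+3=4, 1+coins_for(11)=1+2=3, 1+coins_for(9)=1+1=2, 1+coins_for(4)=1+1=2) = 2
coins_for(14) = min(1+coins_for(13)=1+2=3, 1+coins_for(12)=1+3=4, 1+coins_for(10)=1+2=3, 1+coins_for(5)=1+2=3) = 3
coins_for(15) = min(1+coins_for(14)=1+3=4, 1+coins_for(13)=1+2=3, 1+coins_for(11)=1+2=3, 1+coins_for(6)=1+2=3) = 3
coins_for(16) = min(1+coins_for(15)=1+3=4, 1+coins_for(14)=1+3=4, 1+coins_for(12)=1+3=4, 1+coins_for(7)=1+3=4) = 4

4


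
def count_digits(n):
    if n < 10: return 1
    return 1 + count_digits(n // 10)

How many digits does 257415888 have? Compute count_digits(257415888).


count_digits(257415888) = 1 + count_digits(25741588)
count_digits(25741588) = 1 + count_digits(2574158)
count_digits(2574158) = 1 + count_digits(257415)
count_digits(257415) = 1 + count_digits(25741)
count_digits(25741) = 1 + count_digits(2574)
count_digits(2574) = 1 + count_digits(257)
count_digits(257) = 1 + count_digits(25)
count_digits(25) = 1 + count_digits(2)
count_digits(2) = 1  (base case: 2 < 10)
Unwinding: 1 + 1 + 1 + 1 + 1 + 1 + 1 + 1 + 1 = 9

9


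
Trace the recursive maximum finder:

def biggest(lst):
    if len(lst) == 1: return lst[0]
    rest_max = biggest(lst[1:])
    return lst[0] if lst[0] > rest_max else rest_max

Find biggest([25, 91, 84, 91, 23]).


biggest([25, 91, 84, 91, 23]): compare 25 with biggest([91, 84, 91, 23])
biggest([91, 84, 91, 23]): compare 91 with biggest([84, 91, 23])
biggest([84, 91, 23]): compare 84 with biggest([91, 23])
biggest([91, 23]): compare 91 with biggest([23])
biggest([23]) = 23  (base case)
Compare 91 with 23 -> 91
Compare 84 with 91 -> 91
Compare 91 with 91 -> 91
Compare 25 with 91 -> 91

91


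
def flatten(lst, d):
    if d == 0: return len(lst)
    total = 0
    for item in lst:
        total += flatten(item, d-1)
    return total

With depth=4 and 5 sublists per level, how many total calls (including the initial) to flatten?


At depth 0 (root): 1 call
At depth 1: each of 1 parents calls flatten on 5 children = 5 calls
At depth 2: each of 5 parents calls flatten on 5 children = 25 calls
At depth 3: each of 25 parents calls flatten on 5 children = 125 calls
At depth 4: each of 125 parents calls flatten on 5 children = 625 calls
Total: 1 + 5 + 25 + 125 + 625 = 781

781


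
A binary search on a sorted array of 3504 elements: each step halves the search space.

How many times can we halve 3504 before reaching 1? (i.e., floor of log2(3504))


3504 / 2 = 1752
1752 / 2 = 876
876 / 2 = 438
438 / 2 = 219
219 / 2 = 109
109 / 2 = 54
54 / 2 = 27
27 / 2 = 13
13 / 2 = 6
6 / 2 = 3
3 / 2 = 1
Reached 1 after 11 halvings

11


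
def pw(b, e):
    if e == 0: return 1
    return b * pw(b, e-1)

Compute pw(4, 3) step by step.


pw(4, 3)
= 4 * pw(4, 2)
= 4 * 4 * pw(4, 1)
= 4 * 4 * 4 * pw(4, 0)
= 4 * 4 * 4 * 1
= 64

64


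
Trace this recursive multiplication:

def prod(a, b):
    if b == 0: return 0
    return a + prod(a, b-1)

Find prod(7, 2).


prod(7, 2) = 7 + prod(7, 1)
prod(7, 1) = 7 + prod(7, 0)
prod(7, 0) = 0  (base case)
Total: 7 + 7 + 0 = 14

14


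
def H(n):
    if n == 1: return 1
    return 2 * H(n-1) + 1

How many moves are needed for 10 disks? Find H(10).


H(10) = 2 * H(9) + 1
H(9) = 2 * H(8) + 1
H(8) = 2 * H(7) + 1
H(7) = 2 * H(6) + 1
H(6) = 2 * H(5) + 1
H(5) = 2 * H(4) + 1
H(4) = 2 * H(3) + 1
H(3) = 2 * H(2) + 1
H(2) = 2 * H(1) + 1
H(1) = 1  (base case)
H(2) = 2 * 1 + 1 = 3
H(3) = 2 * 3 + 1 = 7
H(4) = 2 * 7 + 1 = 15
H(5) = 2 * 15 + 1 = 31
H(6) = 2 * 31 + 1 = 63
H(7) = 2 * 63 + 1 = 127
H(8) = 2 * 127 + 1 = 255
H(9) = 2 * 255 + 1 = 511
H(10) = 2 * 511 + 1 = 1023

1023


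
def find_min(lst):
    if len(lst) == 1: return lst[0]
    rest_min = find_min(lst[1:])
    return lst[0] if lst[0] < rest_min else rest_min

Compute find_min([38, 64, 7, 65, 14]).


find_min([38, 64, 7, 65, 14]): compare 38 with find_min([64, 7, 65, 14])
find_min([64, 7, 65, 14]): compare 64 with find_min([7, 65, 14])
find_min([7, 65, 14]): compare 7 with find_min([65, 14])
find_min([65, 14]): compare 65 with find_min([14])
find_min([14]) = 14  (base case)
Compare 65 with 14 -> 14
Compare 7 with 14 -> 7
Compare 64 with 7 -> 7
Compare 38 with 7 -> 7

7


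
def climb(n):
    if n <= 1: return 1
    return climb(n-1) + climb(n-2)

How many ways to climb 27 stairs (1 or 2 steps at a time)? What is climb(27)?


Building up from base cases:
climb(0) = 1
climb(1) = 1
climb(2) = climb(1) + climb(0) = 1 + 1 = 2
climb(3) = climb(2) + climb(1) = 2 + 1 = 3
climb(4) = climb(3) + climb(2) = 3 + 2 = 5
climb(5) = climb(4) + climb(3) = 5 + 3 = 8
climb(6) = climb(5) + climb(4) = 8 + 5 = 13
climb(7) = climb(6) + climb(5) = 13 + 8 = 21
climb(8) = climb(7) + climb(6) = 21 + 13 = 34
climb(9) = climb(8) + climb(7) = 34 + 21 = 55
climb(10) = climb(9) + climb(8) = 55 + 34 = 89
climb(11) = climb(10) + climb(9) = 89 + 55 = 144
climb(12) = climb(11) + climb(10) = 144 + 89 = 233
climb(13) = climb(12) + climb(11) = 233 + 144 = 377
climb(14) = climb(13) + climb(12) = 377 + 233 = 610
climb(15) = climb(14) + climb(13) = 610 + 377 = 987
climb(16) = climb(15) + climb(14) = 987 + 610 = 1597
climb(17) = climb(16) + climb(15) = 1597 + 987 = 2584
climb(18) = climb(17) + climb(16) = 2584 + 1597 = 4181
climb(19) = climb(18) + climb(17) = 4181 + 2584 = 6765
climb(20) = climb(19) + climb(18) = 6765 + 4181 = 10946
climb(21) = climb(20) + climb(19) = 10946 + 6765 = 17711
climb(22) = climb(21) + climb(20) = 17711 + 10946 = 28657
climb(23) = climb(22) + climb(21) = 28657 + 17711 = 46368
climb(24) = climb(23) + climb(22) = 46368 + 28657 = 75025
climb(25) = climb(24) + climb(23) = 75025 + 46368 = 121393
climb(26) = climb(25) + climb(24) = 121393 + 75025 = 196418
climb(27) = climb(26) + climb(25) = 196418 + 121393 = 317811

317811


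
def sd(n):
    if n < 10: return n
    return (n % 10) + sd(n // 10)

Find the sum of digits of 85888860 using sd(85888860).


sd(85888860) = 0 + sd(8588886)
sd(8588886) = 6 + sd(858888)
sd(858888) = 8 + sd(85888)
sd(85888) = 8 + sd(8588)
sd(8588) = 8 + sd(858)
sd(858) = 8 + sd(85)
sd(85) = 5 + sd(8)
sd(8) = 8  (base case)
Total: 0 + 6 + 8 + 8 + 8 + 8 + 5 + 8 = 51

51


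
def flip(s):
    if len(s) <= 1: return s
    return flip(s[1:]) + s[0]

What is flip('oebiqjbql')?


flip('oebiqjbql') = flip('ebiqjbql') + 'o'
flip('ebiqjbql') = flip('biqjbql') + 'e'
flip('biqjbql') = flip('iqjbql') + 'b'
flip('iqjbql') = flip('qjbql') + 'i'
flip('qjbql') = flip('jbql') + 'q'
flip('jbql') = flip('bql') + 'j'
flip('bql') = flip('ql') + 'b'
flip('ql') = flip('l') + 'q'
flip('l') = 'l'  (base case)
Concatenating: 'l' + 'q' + 'b' + 'j' + 'q' + 'i' + 'b' + 'e' + 'o' = 'lqbjqibeo'

lqbjqibeo


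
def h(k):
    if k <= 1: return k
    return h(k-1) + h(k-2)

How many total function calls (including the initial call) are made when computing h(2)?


Let C(n) = total calls for h(n)
C(0) = 1, C(1) = 1
C(2) = 1 + C(1) + C(0) = 1 + 1 + 1 = 3

3


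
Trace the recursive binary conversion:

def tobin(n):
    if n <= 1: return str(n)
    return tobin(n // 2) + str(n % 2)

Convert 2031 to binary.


tobin(2031) = tobin(1015) + '1'
tobin(1015) = tobin(507) + '1'
tobin(507) = tobin(253) + '1'
tobin(253) = tobin(126) + '1'
tobin(126) = tobin(63) + '0'
tobin(63) = tobin(31) + '1'
tobin(31) = tobin(15) + '1'
tobin(15) = tobin(7) + '1'
tobin(7) = tobin(3) + '1'
tobin(3) = tobin(1) + '1'
tobin(1) = '1'  (base case)
Concatenating: '1' + '1' + '1' + '1' + '1' + '1' + '0' + '1' + '1' + '1' + '1' = '11111101111'

11111101111
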